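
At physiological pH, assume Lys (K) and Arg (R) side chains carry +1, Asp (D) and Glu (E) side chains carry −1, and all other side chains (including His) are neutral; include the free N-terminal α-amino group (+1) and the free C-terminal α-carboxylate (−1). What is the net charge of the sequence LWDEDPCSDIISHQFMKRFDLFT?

Positive (K, R): K17, R18 → +2.
Negative (D, E): D3, E4, D5, D9, D20 → −5.
The N-terminus (+1) and C-terminus (−1) cancel.
Net charge = (+2) + (−5) = −3.

-3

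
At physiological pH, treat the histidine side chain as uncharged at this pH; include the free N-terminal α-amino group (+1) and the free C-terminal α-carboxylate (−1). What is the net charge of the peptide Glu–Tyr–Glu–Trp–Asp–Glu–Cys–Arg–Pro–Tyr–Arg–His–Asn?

The side chains ionized at physiological pH are Lys/Arg (+1) and Asp/Glu (−1); with His treated as neutral, nothing else contributes.
Positive (K, R): Arg8, Arg11 → +2.
Negative (D, E): Glu1, Glu3, Asp5, Glu6 → −4.
The N-terminus (+1) and C-terminus (−1) cancel.
Net charge = (+2) + (−4) = −2.

-2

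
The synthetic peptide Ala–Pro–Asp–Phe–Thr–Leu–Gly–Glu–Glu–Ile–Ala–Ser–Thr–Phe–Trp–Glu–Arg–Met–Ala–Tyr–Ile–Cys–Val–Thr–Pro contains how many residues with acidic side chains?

4

Only D (aspartate) and E (glutamate) carry a side-chain carboxylic acid.
Matching residues: Asp3, Glu8, Glu9, Glu16.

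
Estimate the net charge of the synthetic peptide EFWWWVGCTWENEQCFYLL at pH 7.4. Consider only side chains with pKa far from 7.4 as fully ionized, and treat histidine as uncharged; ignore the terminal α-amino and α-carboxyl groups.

The side chains ionized at physiological pH are Lys/Arg (+1) and Asp/Glu (−1); with His treated as neutral, nothing else contributes.
Positive (K, R): none → +0.
Negative (D, E): E1, E11, E13 → −3.
Net charge = (+0) + (−3) = −3.

-3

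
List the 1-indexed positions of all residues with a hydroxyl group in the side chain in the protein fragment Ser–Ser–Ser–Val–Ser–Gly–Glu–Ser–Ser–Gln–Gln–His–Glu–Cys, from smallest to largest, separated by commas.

The –OH-bearing residues are Ser, Thr (aliphatic alcohols), and Tyr (phenol).
Matching residues: Ser1, Ser2, Ser3, Ser5, Ser8, Ser9.

1, 2, 3, 5, 8, 9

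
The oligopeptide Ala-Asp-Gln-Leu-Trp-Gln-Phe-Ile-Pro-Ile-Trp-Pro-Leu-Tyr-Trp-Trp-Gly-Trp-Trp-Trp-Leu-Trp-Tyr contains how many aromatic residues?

11

Phenylalanine (F), tryptophan (W), and tyrosine (Y) have aromatic ring side chains.
Matching residues: Trp5, Phe7, Trp11, Tyr14, Trp15, Trp16, Trp18, Trp19, Trp20, Trp22, Tyr23.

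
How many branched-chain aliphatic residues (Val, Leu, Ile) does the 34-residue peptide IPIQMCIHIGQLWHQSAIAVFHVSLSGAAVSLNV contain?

12

Matching residues: I1, I3, I7, I9, L12, I18, V20, V23, L25, V30, L32, V34.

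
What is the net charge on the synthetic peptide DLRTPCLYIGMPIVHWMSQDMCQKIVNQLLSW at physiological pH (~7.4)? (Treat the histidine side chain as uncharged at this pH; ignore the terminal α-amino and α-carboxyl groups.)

At pH ~7.4 the Lys and Arg side chains are protonated (+1), the Asp and Glu side chains are deprotonated (−1), and with His taken as neutral all other side chains carry no charge.
Positive (K, R): R3, K24 → +2.
Negative (D, E): D1, D20 → −2.
Net charge = (+2) + (−2) = 0.

0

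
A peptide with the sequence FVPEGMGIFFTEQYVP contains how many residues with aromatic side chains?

Phenylalanine (F), tryptophan (W), and tyrosine (Y) have aromatic ring side chains.
Matching residues: F1, F9, F10, Y14.

4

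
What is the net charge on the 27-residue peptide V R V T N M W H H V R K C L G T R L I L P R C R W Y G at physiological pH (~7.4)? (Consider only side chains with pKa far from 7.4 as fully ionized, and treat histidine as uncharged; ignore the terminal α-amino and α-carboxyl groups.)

The side chains ionized at physiological pH are Lys/Arg (+1) and Asp/Glu (−1); with His treated as neutral, nothing else contributes.
Positive (K, R): R2, R11, K12, R17, R22, R24 → +6.
Negative (D, E): none → −0.
Net charge = (+6) + (−0) = +6.

+6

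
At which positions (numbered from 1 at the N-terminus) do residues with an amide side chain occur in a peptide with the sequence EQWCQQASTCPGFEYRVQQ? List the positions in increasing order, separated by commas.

The amide-side-chain residues are Asn (N) and Gln (Q).
Matching residues: Q2, Q5, Q6, Q18, Q19.

2, 5, 6, 18, 19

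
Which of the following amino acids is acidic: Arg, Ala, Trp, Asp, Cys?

The acidic residues are Asp (D) and Glu (E), whose side chains end in a carboxylate group.
Of the listed options, only Asp belongs to this group.

Asp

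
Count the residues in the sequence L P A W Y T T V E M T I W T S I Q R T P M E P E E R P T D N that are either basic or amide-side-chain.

Basic: H, K, R. Amide-side-chain: N, Q.
Basic residues here: R18, R26 (2).
Amide-side-chain residues here: Q17, N30 (2).
The two groups share no amino acid, so total = 2 + 2 = 4.

4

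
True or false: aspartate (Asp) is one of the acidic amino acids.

True

The acidic residues are Asp (D) and Glu (E), whose side chains end in a carboxylate group.
Aspartate is in this group.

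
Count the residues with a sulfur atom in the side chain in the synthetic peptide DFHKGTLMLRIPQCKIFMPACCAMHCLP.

Only Cys (C) and Met (M) have a sulfur atom in the side chain.
Matching residues: M8, C14, M18, C21, C22, M24, C26.

7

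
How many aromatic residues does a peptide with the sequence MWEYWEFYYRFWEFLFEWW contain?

Phenylalanine (F), tryptophan (W), and tyrosine (Y) have aromatic ring side chains.
Matching residues: W2, Y4, W5, F7, Y8, Y9, F11, W12, F14, F16, W18, W19.

12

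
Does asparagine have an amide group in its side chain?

Yes

The amide-side-chain residues are Asn (N) and Gln (Q).
Asparagine is in this group.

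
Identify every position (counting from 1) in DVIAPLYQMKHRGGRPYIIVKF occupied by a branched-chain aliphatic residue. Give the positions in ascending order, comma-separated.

2, 3, 6, 18, 19, 20

Valine (V), leucine (L), and isoleucine (I) are the branched-chain amino acids.
Matching residues: V2, I3, L6, I18, I19, V20.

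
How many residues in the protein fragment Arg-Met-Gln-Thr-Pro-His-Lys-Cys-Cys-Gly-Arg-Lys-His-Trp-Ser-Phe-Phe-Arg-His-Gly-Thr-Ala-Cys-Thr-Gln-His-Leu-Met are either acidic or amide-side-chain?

Acidic: D, E. Amide-side-chain: N, Q.
Acidic residues here: none (0).
Amide-side-chain residues here: Gln3, Gln25 (2).
The two groups share no amino acid, so total = 0 + 2 = 2.

2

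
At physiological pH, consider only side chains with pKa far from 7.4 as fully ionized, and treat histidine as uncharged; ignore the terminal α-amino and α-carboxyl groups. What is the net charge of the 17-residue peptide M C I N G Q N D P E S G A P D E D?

-5

At pH ~7.4 the Lys and Arg side chains are protonated (+1), the Asp and Glu side chains are deprotonated (−1), and with His taken as neutral all other side chains carry no charge.
Positive (K, R): none → +0.
Negative (D, E): D8, E10, D15, E16, D17 → −5.
Net charge = (+0) + (−5) = −5.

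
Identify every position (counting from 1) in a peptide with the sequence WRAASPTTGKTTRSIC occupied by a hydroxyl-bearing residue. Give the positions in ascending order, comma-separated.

Matching residues: S5, T7, T8, T11, T12, S14.

5, 7, 8, 11, 12, 14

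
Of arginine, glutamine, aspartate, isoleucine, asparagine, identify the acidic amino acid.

aspartate

Aspartate (D) and glutamate (E) have carboxylic-acid side chains and are the acidic amino acids.
Of the listed options, only aspartate belongs to this group.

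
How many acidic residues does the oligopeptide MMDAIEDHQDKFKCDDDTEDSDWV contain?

10

Aspartate (D) and glutamate (E) have carboxylic-acid side chains and are the acidic amino acids.
Matching residues: D3, E6, D7, D10, D15, D16, D17, E19, D20, D22.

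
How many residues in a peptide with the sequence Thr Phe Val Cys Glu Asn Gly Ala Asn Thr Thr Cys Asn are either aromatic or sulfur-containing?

3

Aromatic: F, W, Y. Sulfur-containing: C, M.
Aromatic residues here: Phe2 (1).
Sulfur-containing residues here: Cys4, Cys12 (2).
The two groups share no amino acid, so total = 1 + 2 = 3.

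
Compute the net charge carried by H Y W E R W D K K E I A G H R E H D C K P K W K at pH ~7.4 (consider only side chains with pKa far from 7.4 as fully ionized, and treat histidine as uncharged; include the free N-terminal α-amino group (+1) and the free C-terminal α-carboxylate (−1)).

+2

At pH ~7.4 the Lys and Arg side chains are protonated (+1), the Asp and Glu side chains are deprotonated (−1), and with His taken as neutral all other side chains carry no charge.
Positive (K, R): R5, K8, K9, R15, K20, K22, K24 → +7.
Negative (D, E): E4, D7, E10, E16, D18 → −5.
The N-terminus (+1) and C-terminus (−1) cancel.
Net charge = (+7) + (−5) = +2.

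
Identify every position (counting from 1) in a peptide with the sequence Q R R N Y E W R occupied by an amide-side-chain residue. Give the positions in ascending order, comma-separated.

Only N (asparagine) and Q (glutamine) carry a side-chain carboxamide.
Matching residues: Q1, N4.

1, 4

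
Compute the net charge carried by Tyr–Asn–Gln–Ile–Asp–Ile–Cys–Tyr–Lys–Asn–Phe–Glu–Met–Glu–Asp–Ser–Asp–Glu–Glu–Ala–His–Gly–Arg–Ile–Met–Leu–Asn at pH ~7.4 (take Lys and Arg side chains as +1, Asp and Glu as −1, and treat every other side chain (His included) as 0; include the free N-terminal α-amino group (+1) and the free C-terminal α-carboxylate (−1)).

Positive (K, R): Lys9, Arg23 → +2.
Negative (D, E): Asp5, Glu12, Glu14, Asp15, Asp17, Glu18, Glu19 → −7.
The N-terminus (+1) and C-terminus (−1) cancel.
Net charge = (+2) + (−7) = −5.

-5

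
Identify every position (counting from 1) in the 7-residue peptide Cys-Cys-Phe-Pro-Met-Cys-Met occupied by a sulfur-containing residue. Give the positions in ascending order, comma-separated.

1, 2, 5, 6, 7

Only Cys (C) and Met (M) have a sulfur atom in the side chain.
Matching residues: Cys1, Cys2, Met5, Cys6, Met7.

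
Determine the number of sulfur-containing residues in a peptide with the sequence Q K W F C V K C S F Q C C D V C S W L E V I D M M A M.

The sulfur-bearing residues are cysteine (–SH) and methionine (–S–CH₃).
Matching residues: C5, C8, C12, C13, C16, M24, M25, M27.

8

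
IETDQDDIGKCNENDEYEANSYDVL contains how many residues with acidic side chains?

The acidic residues are Asp (D) and Glu (E), whose side chains end in a carboxylate group.
Matching residues: E2, D4, D6, D7, E13, D15, E16, E18, D23.

9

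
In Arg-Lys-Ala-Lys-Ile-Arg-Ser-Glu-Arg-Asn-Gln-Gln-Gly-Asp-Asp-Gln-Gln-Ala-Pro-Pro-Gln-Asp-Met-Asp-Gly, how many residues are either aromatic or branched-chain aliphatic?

Aromatic: F, W, Y. Branched-chain aliphatic: I, L, V.
Aromatic residues here: none (0).
Branched-chain aliphatic residues here: Ile5 (1).
The two groups share no amino acid, so total = 0 + 1 = 1.

1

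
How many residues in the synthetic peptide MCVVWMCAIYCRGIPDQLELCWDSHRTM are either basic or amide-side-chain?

Basic: H, K, R. Amide-side-chain: N, Q.
Basic residues here: R12, H25, R26 (3).
Amide-side-chain residues here: Q17 (1).
The two groups share no amino acid, so total = 3 + 1 = 4.

4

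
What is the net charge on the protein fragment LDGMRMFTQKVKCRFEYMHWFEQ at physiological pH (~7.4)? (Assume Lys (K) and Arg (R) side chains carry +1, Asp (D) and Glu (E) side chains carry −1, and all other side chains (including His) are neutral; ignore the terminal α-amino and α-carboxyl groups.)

Positive (K, R): R5, K10, K12, R14 → +4.
Negative (D, E): D2, E16, E22 → −3.
Net charge = (+4) + (−3) = +1.

+1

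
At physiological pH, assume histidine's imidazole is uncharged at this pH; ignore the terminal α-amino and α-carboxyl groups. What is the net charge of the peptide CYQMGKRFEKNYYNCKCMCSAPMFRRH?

+5

Near pH 7.4, K and R contribute +1 each, D and E contribute −1 each, and every other side chain (His included, as stated) is uncharged.
Positive (K, R): K6, R7, K10, K16, R25, R26 → +6.
Negative (D, E): E9 → −1.
Net charge = (+6) + (−1) = +5.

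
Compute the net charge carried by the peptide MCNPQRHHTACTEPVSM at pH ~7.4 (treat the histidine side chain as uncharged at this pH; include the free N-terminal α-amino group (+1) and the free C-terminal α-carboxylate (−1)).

At pH ~7.4 the Lys and Arg side chains are protonated (+1), the Asp and Glu side chains are deprotonated (−1), and with His taken as neutral all other side chains carry no charge.
Positive (K, R): R6 → +1.
Negative (D, E): E13 → −1.
The N-terminus (+1) and C-terminus (−1) cancel.
Net charge = (+1) + (−1) = 0.

0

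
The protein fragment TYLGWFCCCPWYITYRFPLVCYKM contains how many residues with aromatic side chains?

8

F, W, and Y each carry an aromatic ring on the side chain.
Matching residues: Y2, W5, F6, W11, Y12, Y15, F17, Y22.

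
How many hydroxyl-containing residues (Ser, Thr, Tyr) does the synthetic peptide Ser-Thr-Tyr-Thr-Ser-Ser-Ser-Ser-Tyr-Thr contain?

Matching residues: Ser1, Thr2, Tyr3, Thr4, Ser5, Ser6, Ser7, Ser8, Tyr9, Thr10.

10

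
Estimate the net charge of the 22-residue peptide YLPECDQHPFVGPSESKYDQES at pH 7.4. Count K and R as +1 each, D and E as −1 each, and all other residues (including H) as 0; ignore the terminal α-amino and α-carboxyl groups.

Positive (K, R): K17 → +1.
Negative (D, E): E4, D6, E15, D19, E21 → −5.
Net charge = (+1) + (−5) = −4.

-4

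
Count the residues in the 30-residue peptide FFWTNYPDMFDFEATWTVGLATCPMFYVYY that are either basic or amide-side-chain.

Basic: H, K, R. Amide-side-chain: N, Q.
Basic residues here: none (0).
Amide-side-chain residues here: N5 (1).
The two groups share no amino acid, so total = 0 + 1 = 1.

1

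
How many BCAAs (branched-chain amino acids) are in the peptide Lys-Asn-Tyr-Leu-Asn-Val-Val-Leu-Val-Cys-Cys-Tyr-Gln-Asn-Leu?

V, L, and I make up the branched-chain aliphatic group.
Matching residues: Leu4, Val6, Val7, Leu8, Val9, Leu15.

6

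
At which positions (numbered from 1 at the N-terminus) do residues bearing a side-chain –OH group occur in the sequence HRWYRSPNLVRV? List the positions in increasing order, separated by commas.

S, T, and Y are the three residues with a side-chain hydroxyl.
Matching residues: Y4, S6.

4, 6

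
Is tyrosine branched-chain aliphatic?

No

Valine (V), leucine (L), and isoleucine (I) are the branched-chain amino acids.
Tyrosine is not in this group.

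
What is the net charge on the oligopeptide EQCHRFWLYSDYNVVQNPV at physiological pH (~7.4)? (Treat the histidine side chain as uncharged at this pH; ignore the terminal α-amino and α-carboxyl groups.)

At pH ~7.4 the Lys and Arg side chains are protonated (+1), the Asp and Glu side chains are deprotonated (−1), and with His taken as neutral all other side chains carry no charge.
Positive (K, R): R5 → +1.
Negative (D, E): E1, D11 → −2.
Net charge = (+1) + (−2) = −1.

-1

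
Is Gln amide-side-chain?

Only N (asparagine) and Q (glutamine) carry a side-chain carboxamide.
Glutamine is in this group.

Yes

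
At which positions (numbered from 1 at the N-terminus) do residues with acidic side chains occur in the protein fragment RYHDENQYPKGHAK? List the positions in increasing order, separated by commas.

Aspartate (D) and glutamate (E) have carboxylic-acid side chains and are the acidic amino acids.
Matching residues: D4, E5.

4, 5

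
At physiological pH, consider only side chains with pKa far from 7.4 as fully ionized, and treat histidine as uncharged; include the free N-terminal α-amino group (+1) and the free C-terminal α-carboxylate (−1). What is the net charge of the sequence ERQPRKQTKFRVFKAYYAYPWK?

+6

At pH ~7.4 the Lys and Arg side chains are protonated (+1), the Asp and Glu side chains are deprotonated (−1), and with His taken as neutral all other side chains carry no charge.
Positive (K, R): R2, R5, K6, K9, R11, K14, K22 → +7.
Negative (D, E): E1 → −1.
The N-terminus (+1) and C-terminus (−1) cancel.
Net charge = (+7) + (−1) = +6.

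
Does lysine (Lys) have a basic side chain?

Lysine (K), arginine (R), and histidine (H) have basic, nitrogen-containing side chains.
Lysine is in this group.

Yes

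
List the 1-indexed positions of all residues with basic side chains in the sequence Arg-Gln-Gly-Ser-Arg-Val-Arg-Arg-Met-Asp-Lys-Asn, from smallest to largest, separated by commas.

K, R, and H are the three residues with basic side chains (ε-amine, guanidinium, and imidazole respectively).
Matching residues: Arg1, Arg5, Arg7, Arg8, Lys11.

1, 5, 7, 8, 11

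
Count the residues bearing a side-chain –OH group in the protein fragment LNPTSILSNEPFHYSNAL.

Serine (S), threonine (T), and tyrosine (Y) each carry a hydroxyl group on the side chain.
Matching residues: T4, S5, S8, Y14, S15.

5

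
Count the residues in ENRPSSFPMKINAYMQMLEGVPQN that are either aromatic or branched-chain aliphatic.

5

Aromatic: F, W, Y. Branched-chain aliphatic: I, L, V.
Aromatic residues here: F7, Y14 (2).
Branched-chain aliphatic residues here: I11, L18, V21 (3).
The two groups share no amino acid, so total = 2 + 3 = 5.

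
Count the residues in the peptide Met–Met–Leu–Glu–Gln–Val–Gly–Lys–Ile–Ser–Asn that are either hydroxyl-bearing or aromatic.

1

Hydroxyl-bearing: S, T, Y. Aromatic: F, W, Y.
Hydroxyl-bearing residues here: Ser10 (1).
Aromatic residues here: none (0).
(Y belongs to both groups, but none appear in this sequence.) Total = 1 + 0 = 1.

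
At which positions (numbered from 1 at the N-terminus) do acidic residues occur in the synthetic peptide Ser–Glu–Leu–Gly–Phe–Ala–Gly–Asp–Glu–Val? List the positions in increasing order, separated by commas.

Aspartate (D) and glutamate (E) have carboxylic-acid side chains and are the acidic amino acids.
Matching residues: Glu2, Asp8, Glu9.

2, 8, 9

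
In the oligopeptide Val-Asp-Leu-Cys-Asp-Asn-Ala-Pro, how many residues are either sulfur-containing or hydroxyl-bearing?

1

Sulfur-containing: C, M. Hydroxyl-bearing: S, T, Y.
Sulfur-containing residues here: Cys4 (1).
Hydroxyl-bearing residues here: none (0).
The two groups share no amino acid, so total = 1 + 0 = 1.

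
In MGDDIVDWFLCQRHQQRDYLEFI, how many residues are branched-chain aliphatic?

5

V, L, and I make up the branched-chain aliphatic group.
Matching residues: I5, V6, L10, L20, I23.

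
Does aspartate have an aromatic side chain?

Phenylalanine (F), tryptophan (W), and tyrosine (Y) have aromatic ring side chains.
Aspartate is not in this group.

No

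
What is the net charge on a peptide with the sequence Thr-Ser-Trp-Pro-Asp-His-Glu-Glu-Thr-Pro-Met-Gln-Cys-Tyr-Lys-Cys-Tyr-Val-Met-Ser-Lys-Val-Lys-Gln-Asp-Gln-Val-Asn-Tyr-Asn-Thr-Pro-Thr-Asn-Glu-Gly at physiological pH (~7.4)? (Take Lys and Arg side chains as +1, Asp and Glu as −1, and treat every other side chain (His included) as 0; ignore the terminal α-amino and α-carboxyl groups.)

-2

Positive (K, R): Lys15, Lys21, Lys23 → +3.
Negative (D, E): Asp5, Glu7, Glu8, Asp25, Glu35 → −5.
Net charge = (+3) + (−5) = −2.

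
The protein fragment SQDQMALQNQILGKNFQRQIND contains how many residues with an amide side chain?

Asparagine (N) and glutamine (Q) have uncharged amide side chains.
Matching residues: Q2, Q4, Q8, N9, Q10, N15, Q17, Q19, N21.

9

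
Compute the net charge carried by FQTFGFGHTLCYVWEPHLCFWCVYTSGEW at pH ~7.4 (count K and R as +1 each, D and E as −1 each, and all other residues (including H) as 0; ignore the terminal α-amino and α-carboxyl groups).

Positive (K, R): none → +0.
Negative (D, E): E15, E28 → −2.
Net charge = (+0) + (−2) = −2.

-2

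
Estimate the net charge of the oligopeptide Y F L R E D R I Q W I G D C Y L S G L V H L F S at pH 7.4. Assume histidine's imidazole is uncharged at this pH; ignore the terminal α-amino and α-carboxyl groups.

The side chains ionized at physiological pH are Lys/Arg (+1) and Asp/Glu (−1); with His treated as neutral, nothing else contributes.
Positive (K, R): R4, R7 → +2.
Negative (D, E): E5, D6, D13 → −3.
Net charge = (+2) + (−3) = −1.

-1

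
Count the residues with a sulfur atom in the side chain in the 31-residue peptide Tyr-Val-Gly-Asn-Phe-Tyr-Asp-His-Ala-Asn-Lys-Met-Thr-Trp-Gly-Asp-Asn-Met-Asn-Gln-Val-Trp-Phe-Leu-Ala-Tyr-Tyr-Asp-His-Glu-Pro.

2

Cysteine (C, thiol) and methionine (M, thioether) are the two sulfur-containing amino acids.
Matching residues: Met12, Met18.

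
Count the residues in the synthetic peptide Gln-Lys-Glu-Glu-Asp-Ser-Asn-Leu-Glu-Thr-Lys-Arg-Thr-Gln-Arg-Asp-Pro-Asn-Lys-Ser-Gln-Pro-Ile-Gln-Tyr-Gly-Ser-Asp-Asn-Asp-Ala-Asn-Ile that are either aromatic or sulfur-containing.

1

Aromatic: F, W, Y. Sulfur-containing: C, M.
Aromatic residues here: Tyr25 (1).
Sulfur-containing residues here: none (0).
The two groups share no amino acid, so total = 1 + 0 = 1.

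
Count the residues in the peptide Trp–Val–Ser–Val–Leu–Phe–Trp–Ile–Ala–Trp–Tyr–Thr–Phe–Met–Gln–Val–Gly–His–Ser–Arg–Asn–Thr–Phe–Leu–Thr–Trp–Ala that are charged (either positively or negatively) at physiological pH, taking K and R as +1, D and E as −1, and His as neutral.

1

Charged side chains at pH ~7.4: K, R (positive); D, E (negative).
Matching residues: Arg20.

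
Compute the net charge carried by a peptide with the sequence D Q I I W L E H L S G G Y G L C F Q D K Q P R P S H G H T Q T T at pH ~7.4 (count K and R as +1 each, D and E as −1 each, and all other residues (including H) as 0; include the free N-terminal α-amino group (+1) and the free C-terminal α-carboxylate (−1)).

-1

Positive (K, R): K20, R23 → +2.
Negative (D, E): D1, E7, D19 → −3.
The N-terminus (+1) and C-terminus (−1) cancel.
Net charge = (+2) + (−3) = −1.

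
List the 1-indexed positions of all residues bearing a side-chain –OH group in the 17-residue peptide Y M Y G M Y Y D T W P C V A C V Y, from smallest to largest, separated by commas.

1, 3, 6, 7, 9, 17

S, T, and Y are the three residues with a side-chain hydroxyl.
Matching residues: Y1, Y3, Y6, Y7, T9, Y17.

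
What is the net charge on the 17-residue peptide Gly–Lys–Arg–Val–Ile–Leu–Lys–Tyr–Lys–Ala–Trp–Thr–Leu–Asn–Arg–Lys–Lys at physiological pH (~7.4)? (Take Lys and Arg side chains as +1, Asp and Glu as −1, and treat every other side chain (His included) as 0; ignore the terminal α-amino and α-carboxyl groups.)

Positive (K, R): Lys2, Arg3, Lys7, Lys9, Arg15, Lys16, Lys17 → +7.
Negative (D, E): none → −0.
Net charge = (+7) + (−0) = +7.

+7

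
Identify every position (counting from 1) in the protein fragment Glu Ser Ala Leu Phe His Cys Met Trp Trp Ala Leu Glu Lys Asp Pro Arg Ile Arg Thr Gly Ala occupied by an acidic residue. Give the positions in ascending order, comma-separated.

1, 13, 15

Matching residues: Glu1, Glu13, Asp15.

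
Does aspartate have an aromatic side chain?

F, W, and Y each carry an aromatic ring on the side chain.
Aspartate is not in this group.

No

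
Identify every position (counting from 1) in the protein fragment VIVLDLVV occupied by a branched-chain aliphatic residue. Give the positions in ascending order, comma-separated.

1, 2, 3, 4, 6, 7, 8

Valine (V), leucine (L), and isoleucine (I) are the branched-chain amino acids.
Matching residues: V1, I2, V3, L4, L6, V7, V8.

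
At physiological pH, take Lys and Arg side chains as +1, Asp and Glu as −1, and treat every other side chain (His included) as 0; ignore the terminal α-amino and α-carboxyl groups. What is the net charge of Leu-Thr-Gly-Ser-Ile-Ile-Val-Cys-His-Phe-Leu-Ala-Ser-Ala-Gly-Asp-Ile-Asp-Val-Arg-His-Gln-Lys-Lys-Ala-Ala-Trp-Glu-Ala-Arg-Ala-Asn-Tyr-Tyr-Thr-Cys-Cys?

Positive (K, R): Arg20, Lys23, Lys24, Arg30 → +4.
Negative (D, E): Asp16, Asp18, Glu28 → −3.
Net charge = (+4) + (−3) = +1.

+1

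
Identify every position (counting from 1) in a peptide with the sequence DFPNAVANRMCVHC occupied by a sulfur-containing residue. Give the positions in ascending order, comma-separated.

The sulfur-bearing residues are cysteine (–SH) and methionine (–S–CH₃).
Matching residues: M10, C11, C14.

10, 11, 14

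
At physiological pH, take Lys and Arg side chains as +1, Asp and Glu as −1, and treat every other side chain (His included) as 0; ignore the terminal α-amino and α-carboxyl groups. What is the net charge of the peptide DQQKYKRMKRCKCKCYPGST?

+6

Positive (K, R): K4, K6, R7, K9, R10, K12, K14 → +7.
Negative (D, E): D1 → −1.
Net charge = (+7) + (−1) = +6.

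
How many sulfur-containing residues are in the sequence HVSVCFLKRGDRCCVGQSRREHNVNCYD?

The sulfur-bearing residues are cysteine (–SH) and methionine (–S–CH₃).
Matching residues: C5, C13, C14, C26.

4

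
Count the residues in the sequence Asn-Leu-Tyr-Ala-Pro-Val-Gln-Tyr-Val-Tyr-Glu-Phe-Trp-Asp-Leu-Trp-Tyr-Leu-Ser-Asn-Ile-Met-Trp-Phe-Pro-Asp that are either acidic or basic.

Acidic: D, E. Basic: H, K, R.
Acidic residues here: Glu11, Asp14, Asp26 (3).
Basic residues here: none (0).
The two groups share no amino acid, so total = 3 + 0 = 3.

3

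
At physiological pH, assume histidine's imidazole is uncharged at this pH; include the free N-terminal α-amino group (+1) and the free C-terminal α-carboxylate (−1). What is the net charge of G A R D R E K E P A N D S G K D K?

0

The side chains ionized at physiological pH are Lys/Arg (+1) and Asp/Glu (−1); with His treated as neutral, nothing else contributes.
Positive (K, R): R3, R5, K7, K15, K17 → +5.
Negative (D, E): D4, E6, E8, D12, D16 → −5.
The N-terminus (+1) and C-terminus (−1) cancel.
Net charge = (+5) + (−5) = 0.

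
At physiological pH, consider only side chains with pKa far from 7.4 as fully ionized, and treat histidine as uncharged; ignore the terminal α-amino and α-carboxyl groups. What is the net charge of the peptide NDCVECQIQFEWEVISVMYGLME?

-5

At pH ~7.4 the Lys and Arg side chains are protonated (+1), the Asp and Glu side chains are deprotonated (−1), and with His taken as neutral all other side chains carry no charge.
Positive (K, R): none → +0.
Negative (D, E): D2, E5, E11, E13, E23 → −5.
Net charge = (+0) + (−5) = −5.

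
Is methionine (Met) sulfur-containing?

Yes

The sulfur-bearing residues are cysteine (–SH) and methionine (–S–CH₃).
Methionine is in this group.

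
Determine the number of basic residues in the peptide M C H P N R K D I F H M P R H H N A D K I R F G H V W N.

K, R, and H are the three residues with basic side chains (ε-amine, guanidinium, and imidazole respectively).
Matching residues: H3, R6, K7, H11, R14, H15, H16, K20, R22, H25.

10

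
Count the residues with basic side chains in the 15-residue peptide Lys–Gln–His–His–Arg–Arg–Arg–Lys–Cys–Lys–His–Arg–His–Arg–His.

13

Lysine (K), arginine (R), and histidine (H) have basic, nitrogen-containing side chains.
Matching residues: Lys1, His3, His4, Arg5, Arg6, Arg7, Lys8, Lys10, His11, Arg12, His13, Arg14, His15.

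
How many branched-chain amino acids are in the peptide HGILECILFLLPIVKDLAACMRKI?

10

The BCAAs are Val, Leu, and Ile — aliphatic side chains with a branch point.
Matching residues: I3, L4, I7, L8, L10, L11, I13, V14, L17, I24.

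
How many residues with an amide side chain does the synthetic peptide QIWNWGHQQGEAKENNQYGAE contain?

The amide-side-chain residues are Asn (N) and Gln (Q).
Matching residues: Q1, N4, Q8, Q9, N15, N16, Q17.

7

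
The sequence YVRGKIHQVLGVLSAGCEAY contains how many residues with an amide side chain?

The amide-side-chain residues are Asn (N) and Gln (Q).
Matching residues: Q8.

1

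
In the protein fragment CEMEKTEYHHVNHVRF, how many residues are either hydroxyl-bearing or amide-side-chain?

3

Hydroxyl-bearing: S, T, Y. Amide-side-chain: N, Q.
Hydroxyl-bearing residues here: T6, Y8 (2).
Amide-side-chain residues here: N12 (1).
The two groups share no amino acid, so total = 2 + 1 = 3.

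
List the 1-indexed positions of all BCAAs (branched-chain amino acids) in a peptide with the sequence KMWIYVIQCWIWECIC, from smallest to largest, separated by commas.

Valine (V), leucine (L), and isoleucine (I) are the branched-chain amino acids.
Matching residues: I4, V6, I7, I11, I15.

4, 6, 7, 11, 15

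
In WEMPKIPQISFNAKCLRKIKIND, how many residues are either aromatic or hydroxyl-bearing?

3

Aromatic: F, W, Y. Hydroxyl-bearing: S, T, Y.
Aromatic residues here: W1, F11 (2).
Hydroxyl-bearing residues here: S10 (1).
(Y belongs to both groups, but none appear in this sequence.) Total = 2 + 1 = 3.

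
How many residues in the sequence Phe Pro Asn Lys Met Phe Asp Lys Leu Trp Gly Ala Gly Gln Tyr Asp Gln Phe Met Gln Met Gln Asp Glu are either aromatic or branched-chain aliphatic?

6

Aromatic: F, W, Y. Branched-chain aliphatic: I, L, V.
Aromatic residues here: Phe1, Phe6, Trp10, Tyr15, Phe18 (5).
Branched-chain aliphatic residues here: Leu9 (1).
The two groups share no amino acid, so total = 5 + 1 = 6.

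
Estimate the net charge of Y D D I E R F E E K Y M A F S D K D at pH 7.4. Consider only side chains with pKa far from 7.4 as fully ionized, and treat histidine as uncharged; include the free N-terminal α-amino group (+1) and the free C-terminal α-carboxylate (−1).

-4

The side chains ionized at physiological pH are Lys/Arg (+1) and Asp/Glu (−1); with His treated as neutral, nothing else contributes.
Positive (K, R): R6, K10, K17 → +3.
Negative (D, E): D2, D3, E5, E8, E9, D16, D18 → −7.
The N-terminus (+1) and C-terminus (−1) cancel.
Net charge = (+3) + (−7) = −4.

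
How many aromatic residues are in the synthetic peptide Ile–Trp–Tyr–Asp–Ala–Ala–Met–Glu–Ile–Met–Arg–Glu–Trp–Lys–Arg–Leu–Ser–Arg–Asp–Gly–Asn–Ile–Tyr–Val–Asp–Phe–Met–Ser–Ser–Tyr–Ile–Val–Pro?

F, W, and Y each carry an aromatic ring on the side chain.
Matching residues: Trp2, Tyr3, Trp13, Tyr23, Phe26, Tyr30.

6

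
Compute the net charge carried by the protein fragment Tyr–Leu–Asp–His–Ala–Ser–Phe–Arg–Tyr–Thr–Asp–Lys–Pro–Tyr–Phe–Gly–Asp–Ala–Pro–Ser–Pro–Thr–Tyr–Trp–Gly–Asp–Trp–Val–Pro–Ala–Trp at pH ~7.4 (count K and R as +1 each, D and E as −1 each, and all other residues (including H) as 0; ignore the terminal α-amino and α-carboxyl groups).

-2

Positive (K, R): Arg8, Lys12 → +2.
Negative (D, E): Asp3, Asp11, Asp17, Asp26 → −4.
Net charge = (+2) + (−4) = −2.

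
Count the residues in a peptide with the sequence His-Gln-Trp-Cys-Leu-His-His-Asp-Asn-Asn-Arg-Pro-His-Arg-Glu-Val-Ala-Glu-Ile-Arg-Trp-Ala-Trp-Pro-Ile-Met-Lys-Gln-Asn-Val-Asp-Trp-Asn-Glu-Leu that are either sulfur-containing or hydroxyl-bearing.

2

Sulfur-containing: C, M. Hydroxyl-bearing: S, T, Y.
Sulfur-containing residues here: Cys4, Met26 (2).
Hydroxyl-bearing residues here: none (0).
The two groups share no amino acid, so total = 2 + 0 = 2.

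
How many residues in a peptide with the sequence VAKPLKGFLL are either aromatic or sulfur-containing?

1

Aromatic: F, W, Y. Sulfur-containing: C, M.
Aromatic residues here: F8 (1).
Sulfur-containing residues here: none (0).
The two groups share no amino acid, so total = 1 + 0 = 1.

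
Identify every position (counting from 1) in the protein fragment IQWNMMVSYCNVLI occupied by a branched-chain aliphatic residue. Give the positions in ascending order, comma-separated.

V, L, and I make up the branched-chain aliphatic group.
Matching residues: I1, V7, V12, L13, I14.

1, 7, 12, 13, 14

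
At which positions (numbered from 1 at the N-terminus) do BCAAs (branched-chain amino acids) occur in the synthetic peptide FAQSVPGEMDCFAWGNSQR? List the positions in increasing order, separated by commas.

The BCAAs are Val, Leu, and Ile — aliphatic side chains with a branch point.
Matching residues: V5.

5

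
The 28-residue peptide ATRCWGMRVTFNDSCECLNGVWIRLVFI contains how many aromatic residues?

F, W, and Y each carry an aromatic ring on the side chain.
Matching residues: W5, F11, W22, F27.

4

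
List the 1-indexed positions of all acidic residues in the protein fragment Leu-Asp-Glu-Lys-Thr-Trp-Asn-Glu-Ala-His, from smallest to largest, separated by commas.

2, 3, 8

Aspartate (D) and glutamate (E) have carboxylic-acid side chains and are the acidic amino acids.
Matching residues: Asp2, Glu3, Glu8.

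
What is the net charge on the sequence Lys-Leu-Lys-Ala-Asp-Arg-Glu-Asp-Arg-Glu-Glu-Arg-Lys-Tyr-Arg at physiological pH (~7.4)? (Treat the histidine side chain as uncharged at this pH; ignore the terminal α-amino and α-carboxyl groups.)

At pH ~7.4 the Lys and Arg side chains are protonated (+1), the Asp and Glu side chains are deprotonated (−1), and with His taken as neutral all other side chains carry no charge.
Positive (K, R): Lys1, Lys3, Arg6, Arg9, Arg12, Lys13, Arg15 → +7.
Negative (D, E): Asp5, Glu7, Asp8, Glu10, Glu11 → −5.
Net charge = (+7) + (−5) = +2.

+2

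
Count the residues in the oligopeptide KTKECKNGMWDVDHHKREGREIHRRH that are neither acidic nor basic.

Acidic: D, E. Basic: K, R, H. All other residues are neither.
Matching residues: T2, C5, N7, G8, M9, W10, V12, G19, I22.

9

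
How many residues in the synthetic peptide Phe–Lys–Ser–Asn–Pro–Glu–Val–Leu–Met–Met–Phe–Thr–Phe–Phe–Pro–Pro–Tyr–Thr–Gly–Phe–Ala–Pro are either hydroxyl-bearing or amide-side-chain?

Hydroxyl-bearing: S, T, Y. Amide-side-chain: N, Q.
Hydroxyl-bearing residues here: Ser3, Thr12, Tyr17, Thr18 (4).
Amide-side-chain residues here: Asn4 (1).
The two groups share no amino acid, so total = 4 + 1 = 5.

5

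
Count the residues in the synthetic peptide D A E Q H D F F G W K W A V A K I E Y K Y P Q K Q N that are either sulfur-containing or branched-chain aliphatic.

Sulfur-containing: C, M. Branched-chain aliphatic: I, L, V.
Sulfur-containing residues here: none (0).
Branched-chain aliphatic residues here: V14, I17 (2).
The two groups share no amino acid, so total = 0 + 2 = 2.

2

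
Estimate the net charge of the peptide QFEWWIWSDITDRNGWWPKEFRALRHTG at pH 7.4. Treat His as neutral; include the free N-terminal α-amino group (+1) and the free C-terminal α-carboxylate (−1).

0

At pH ~7.4 the Lys and Arg side chains are protonated (+1), the Asp and Glu side chains are deprotonated (−1), and with His taken as neutral all other side chains carry no charge.
Positive (K, R): R13, K19, R22, R25 → +4.
Negative (D, E): E3, D9, D12, E20 → −4.
The N-terminus (+1) and C-terminus (−1) cancel.
Net charge = (+4) + (−4) = 0.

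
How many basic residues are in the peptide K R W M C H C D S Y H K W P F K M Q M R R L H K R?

K, R, and H are the three residues with basic side chains (ε-amine, guanidinium, and imidazole respectively).
Matching residues: K1, R2, H6, H11, K12, K16, R20, R21, H23, K24, R25.

11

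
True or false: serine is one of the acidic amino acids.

False

The acidic residues are Asp (D) and Glu (E), whose side chains end in a carboxylate group.
Serine is not in this group.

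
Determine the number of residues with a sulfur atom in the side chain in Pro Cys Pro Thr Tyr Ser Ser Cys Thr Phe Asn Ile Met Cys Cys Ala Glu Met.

Cysteine (C, thiol) and methionine (M, thioether) are the two sulfur-containing amino acids.
Matching residues: Cys2, Cys8, Met13, Cys14, Cys15, Met18.

6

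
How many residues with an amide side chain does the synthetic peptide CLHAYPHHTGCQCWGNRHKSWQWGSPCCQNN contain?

6

Asparagine (N) and glutamine (Q) have uncharged amide side chains.
Matching residues: Q12, N16, Q22, Q29, N30, N31.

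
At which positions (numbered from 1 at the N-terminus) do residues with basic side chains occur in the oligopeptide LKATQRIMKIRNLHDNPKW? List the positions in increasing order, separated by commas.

The basic amino acids are Lys (K), Arg (R), and His (H).
Matching residues: K2, R6, K9, R11, H14, K18.

2, 6, 9, 11, 14, 18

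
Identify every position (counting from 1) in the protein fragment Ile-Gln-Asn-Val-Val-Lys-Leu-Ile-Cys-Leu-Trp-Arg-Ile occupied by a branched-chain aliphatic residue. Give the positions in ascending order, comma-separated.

Matching residues: Ile1, Val4, Val5, Leu7, Ile8, Leu10, Ile13.

1, 4, 5, 7, 8, 10, 13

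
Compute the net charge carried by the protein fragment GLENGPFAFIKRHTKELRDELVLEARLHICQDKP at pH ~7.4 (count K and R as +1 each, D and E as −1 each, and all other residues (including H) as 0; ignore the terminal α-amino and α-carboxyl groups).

Positive (K, R): K11, R12, K15, R18, R26, K33 → +6.
Negative (D, E): E3, E16, D19, E20, E24, D32 → −6.
Net charge = (+6) + (−6) = 0.

0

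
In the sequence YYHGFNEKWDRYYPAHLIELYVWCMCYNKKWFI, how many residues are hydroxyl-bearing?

S, T, and Y are the three residues with a side-chain hydroxyl.
Matching residues: Y1, Y2, Y12, Y13, Y21, Y27.

6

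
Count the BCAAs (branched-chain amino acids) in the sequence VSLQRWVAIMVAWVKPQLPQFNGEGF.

Valine (V), leucine (L), and isoleucine (I) are the branched-chain amino acids.
Matching residues: V1, L3, V7, I9, V11, V14, L18.

7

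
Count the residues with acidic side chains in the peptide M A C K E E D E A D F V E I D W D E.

9

The acidic residues are Asp (D) and Glu (E), whose side chains end in a carboxylate group.
Matching residues: E5, E6, D7, E8, D10, E13, D15, D17, E18.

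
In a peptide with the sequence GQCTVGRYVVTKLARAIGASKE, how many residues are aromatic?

F, W, and Y each carry an aromatic ring on the side chain.
Matching residues: Y8.

1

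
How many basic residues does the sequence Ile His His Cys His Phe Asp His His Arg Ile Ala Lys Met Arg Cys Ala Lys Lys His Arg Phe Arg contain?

K, R, and H are the three residues with basic side chains (ε-amine, guanidinium, and imidazole respectively).
Matching residues: His2, His3, His5, His8, His9, Arg10, Lys13, Arg15, Lys18, Lys19, His20, Arg21, Arg23.

13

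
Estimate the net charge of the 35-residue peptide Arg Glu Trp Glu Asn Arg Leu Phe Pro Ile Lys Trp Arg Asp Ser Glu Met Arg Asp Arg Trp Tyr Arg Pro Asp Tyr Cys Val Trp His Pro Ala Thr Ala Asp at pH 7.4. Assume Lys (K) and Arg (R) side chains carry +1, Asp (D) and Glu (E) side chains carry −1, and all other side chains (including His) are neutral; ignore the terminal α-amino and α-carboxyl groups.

Positive (K, R): Arg1, Arg6, Lys11, Arg13, Arg18, Arg20, Arg23 → +7.
Negative (D, E): Glu2, Glu4, Asp14, Glu16, Asp19, Asp25, Asp35 → −7.
Net charge = (+7) + (−7) = 0.

0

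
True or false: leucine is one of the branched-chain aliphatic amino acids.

Valine (V), leucine (L), and isoleucine (I) are the branched-chain amino acids.
Leucine is in this group.

True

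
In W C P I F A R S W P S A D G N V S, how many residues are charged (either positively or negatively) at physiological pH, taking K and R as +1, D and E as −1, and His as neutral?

2

Charged side chains at pH ~7.4: K, R (positive); D, E (negative).
Matching residues: R7, D13.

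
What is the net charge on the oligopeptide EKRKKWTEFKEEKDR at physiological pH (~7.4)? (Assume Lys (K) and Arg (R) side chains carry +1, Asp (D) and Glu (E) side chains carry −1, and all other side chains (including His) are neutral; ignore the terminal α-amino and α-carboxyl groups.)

Positive (K, R): K2, R3, K4, K5, K10, K13, R15 → +7.
Negative (D, E): E1, E8, E11, E12, D14 → −5.
Net charge = (+7) + (−5) = +2.

+2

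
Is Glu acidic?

Yes

Only D (aspartate) and E (glutamate) carry a side-chain carboxylic acid.
Glutamate is in this group.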